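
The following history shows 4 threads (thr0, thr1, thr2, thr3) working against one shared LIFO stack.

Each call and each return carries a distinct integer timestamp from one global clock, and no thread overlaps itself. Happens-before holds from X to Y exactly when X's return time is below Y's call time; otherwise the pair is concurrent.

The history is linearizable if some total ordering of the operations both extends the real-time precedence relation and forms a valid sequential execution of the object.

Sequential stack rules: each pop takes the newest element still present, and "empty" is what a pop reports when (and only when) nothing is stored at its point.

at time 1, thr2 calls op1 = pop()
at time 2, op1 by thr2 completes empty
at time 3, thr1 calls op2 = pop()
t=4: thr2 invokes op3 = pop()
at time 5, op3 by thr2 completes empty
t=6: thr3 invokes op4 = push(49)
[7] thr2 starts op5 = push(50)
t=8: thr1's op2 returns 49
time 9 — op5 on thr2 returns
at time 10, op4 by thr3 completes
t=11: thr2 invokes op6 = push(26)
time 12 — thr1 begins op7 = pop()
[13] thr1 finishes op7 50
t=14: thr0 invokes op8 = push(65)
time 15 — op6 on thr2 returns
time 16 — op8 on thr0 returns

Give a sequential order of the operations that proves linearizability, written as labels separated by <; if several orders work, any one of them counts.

1. op1 pop() → empty, leaving stack <>
2. op3 pop() → empty, leaving stack <>
3. op4 push(49), leaving stack <49>
4. op2 pop() → 49, leaving stack <>
5. op5 push(50), leaving stack <50>
6. op7 pop() → 50, leaving stack <>
7. op6 push(26), leaving stack <26>
8. op8 push(65), leaving stack <26,65>

op1 < op3 < op4 < op2 < op5 < op7 < op6 < op8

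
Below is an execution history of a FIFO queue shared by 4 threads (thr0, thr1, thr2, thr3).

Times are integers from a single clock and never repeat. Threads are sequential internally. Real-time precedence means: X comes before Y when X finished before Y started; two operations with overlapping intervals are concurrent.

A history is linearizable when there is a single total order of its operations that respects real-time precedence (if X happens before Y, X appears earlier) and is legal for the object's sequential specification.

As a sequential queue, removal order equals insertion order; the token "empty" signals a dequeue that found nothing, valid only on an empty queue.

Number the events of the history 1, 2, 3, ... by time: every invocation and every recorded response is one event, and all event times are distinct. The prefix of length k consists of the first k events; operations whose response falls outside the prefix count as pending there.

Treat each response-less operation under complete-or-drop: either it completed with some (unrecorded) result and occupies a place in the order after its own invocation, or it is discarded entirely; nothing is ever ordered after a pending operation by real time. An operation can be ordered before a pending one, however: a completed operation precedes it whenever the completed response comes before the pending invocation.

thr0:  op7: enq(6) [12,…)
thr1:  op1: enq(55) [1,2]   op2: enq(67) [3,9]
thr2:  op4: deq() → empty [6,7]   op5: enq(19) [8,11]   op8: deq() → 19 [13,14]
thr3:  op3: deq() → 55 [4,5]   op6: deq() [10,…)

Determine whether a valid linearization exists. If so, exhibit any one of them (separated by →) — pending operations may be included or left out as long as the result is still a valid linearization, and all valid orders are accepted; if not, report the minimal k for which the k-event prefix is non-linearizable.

linearizable — witness: op1 → op3 → op4 → op2 → op5 → op6 → op7 → op8

step 1: op1 enq(55) — queue <55>
step 2: op3 deq() → 55 — queue <>
step 3: op4 deq() → empty — queue <>
step 4: op2 enq(67) — queue <67>
step 5: op5 enq(19) — queue <67,19>
step 6: op6 deq() (pending, included) — queue <19>
step 7: op7 enq(6) (pending, included) — queue <19,6>
step 8: op8 deq() → 19 — queue <6>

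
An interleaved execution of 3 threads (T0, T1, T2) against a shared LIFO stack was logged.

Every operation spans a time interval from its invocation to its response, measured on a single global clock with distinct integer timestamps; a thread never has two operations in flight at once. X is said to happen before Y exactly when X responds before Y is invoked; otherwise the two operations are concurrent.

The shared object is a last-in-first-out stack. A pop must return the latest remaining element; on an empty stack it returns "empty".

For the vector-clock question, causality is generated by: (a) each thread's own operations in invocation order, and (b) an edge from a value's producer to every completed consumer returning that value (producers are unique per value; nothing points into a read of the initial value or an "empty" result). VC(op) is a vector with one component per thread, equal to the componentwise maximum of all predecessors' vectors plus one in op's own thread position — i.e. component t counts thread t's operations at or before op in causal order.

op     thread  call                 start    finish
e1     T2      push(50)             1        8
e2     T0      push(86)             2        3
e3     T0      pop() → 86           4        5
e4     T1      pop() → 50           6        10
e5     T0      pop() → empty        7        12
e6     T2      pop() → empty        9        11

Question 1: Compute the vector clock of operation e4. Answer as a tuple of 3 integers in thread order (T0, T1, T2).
Answer: (0, 1, 1)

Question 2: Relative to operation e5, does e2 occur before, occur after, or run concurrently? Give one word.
Answer: before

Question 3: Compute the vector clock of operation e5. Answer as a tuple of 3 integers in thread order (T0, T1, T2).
Answer: (3, 0, 0)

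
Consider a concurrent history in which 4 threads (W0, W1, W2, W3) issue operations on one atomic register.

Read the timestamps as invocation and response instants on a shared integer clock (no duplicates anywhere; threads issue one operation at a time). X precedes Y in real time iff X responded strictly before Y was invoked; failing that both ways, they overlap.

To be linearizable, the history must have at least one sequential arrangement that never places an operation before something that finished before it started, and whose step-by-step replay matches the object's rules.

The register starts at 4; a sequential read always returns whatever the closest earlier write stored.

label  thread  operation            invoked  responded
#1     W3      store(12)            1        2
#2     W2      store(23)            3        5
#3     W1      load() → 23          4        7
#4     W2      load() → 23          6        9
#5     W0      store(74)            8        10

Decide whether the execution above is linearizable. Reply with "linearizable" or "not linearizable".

a witness: #1, #2, #3, #4, #5
after step 1 (#1 store(12)): value 12
after step 2 (#2 store(23)): value 23
after step 3 (#3 load() → 23): value 23
after step 4 (#4 load() → 23): value 23
after step 5 (#5 store(74)): value 74

linearizable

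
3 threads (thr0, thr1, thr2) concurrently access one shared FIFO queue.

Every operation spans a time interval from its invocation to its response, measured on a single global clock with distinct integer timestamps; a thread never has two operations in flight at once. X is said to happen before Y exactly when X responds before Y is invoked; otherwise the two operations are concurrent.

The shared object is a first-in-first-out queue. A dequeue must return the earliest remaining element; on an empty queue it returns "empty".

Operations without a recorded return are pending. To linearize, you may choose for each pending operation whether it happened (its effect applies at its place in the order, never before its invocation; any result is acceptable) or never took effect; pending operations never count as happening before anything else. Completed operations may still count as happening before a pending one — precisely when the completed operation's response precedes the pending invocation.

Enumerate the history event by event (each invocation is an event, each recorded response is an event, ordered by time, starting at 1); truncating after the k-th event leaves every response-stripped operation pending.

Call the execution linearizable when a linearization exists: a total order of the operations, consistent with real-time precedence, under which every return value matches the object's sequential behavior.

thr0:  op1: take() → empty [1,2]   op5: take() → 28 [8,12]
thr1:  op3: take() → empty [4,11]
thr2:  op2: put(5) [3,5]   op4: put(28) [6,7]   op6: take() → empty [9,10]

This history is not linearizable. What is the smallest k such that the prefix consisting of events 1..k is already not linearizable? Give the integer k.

11

events 1..10 are linearizable; a witness order is op1, op2, op3, op4, op5, op6:
after step 1 (op1 take() → empty): queue <>
after step 2 (op2 put(5)): queue <5>
after step 3 (op3 take() (pending, included)): queue <>
after step 4 (op4 put(28)): queue <28>
after step 5 (op5 take() (pending, included)): queue <>
after step 6 (op6 take() → empty): queue <>
include event 11 — op3 responding at 11 — and every candidate order breaks
every completion of the 1 pending operation (op5) was checked; none linearizes
one such order, op1, op2, op3, op4, op6 (pending dropped), breaks at step 3 where op3 take() → empty is illegal
one such order, op1, op2, op4, op3, op6 (pending dropped), breaks at step 4 where op3 take() → empty is illegal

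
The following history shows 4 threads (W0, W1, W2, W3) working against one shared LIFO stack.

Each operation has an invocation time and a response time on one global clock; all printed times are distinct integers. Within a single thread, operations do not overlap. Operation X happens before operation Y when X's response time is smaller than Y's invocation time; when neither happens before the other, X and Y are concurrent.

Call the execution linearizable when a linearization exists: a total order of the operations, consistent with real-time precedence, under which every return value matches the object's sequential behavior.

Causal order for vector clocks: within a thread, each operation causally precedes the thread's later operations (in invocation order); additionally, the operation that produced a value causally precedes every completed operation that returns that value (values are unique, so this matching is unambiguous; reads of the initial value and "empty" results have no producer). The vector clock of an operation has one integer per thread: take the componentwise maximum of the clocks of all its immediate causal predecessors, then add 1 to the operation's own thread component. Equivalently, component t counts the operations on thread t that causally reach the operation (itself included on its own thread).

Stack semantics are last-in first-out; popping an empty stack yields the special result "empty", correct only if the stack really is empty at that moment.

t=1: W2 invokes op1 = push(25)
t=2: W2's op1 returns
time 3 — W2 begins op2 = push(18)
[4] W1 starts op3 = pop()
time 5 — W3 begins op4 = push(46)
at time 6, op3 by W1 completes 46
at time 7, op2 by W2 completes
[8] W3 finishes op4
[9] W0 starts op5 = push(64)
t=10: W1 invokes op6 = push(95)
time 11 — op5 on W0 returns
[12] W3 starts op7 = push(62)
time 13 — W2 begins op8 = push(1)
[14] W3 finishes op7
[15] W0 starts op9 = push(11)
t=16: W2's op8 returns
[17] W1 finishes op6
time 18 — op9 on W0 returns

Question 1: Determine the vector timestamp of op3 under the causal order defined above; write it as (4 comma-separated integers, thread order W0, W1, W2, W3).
(0, 1, 0, 1)

op4, invoked 5, has no incoming edges; only W3's bump applies → (0, 0, 0, 1)
op1, invoked 1, has no incoming edges; only W2's bump applies → (0, 0, 1, 0)
op5, invoked 9, has no incoming edges; only W0's bump applies → (1, 0, 0, 0)
merge at op7 (invoked 12): VC(op4)=(0, 0, 0, 1), own-thread bump on W3 → (0, 0, 0, 2)
merge at op2 (invoked 3): VC(op1)=(0, 0, 1, 0), own-thread bump on W2 → (0, 0, 2, 0)
merge at op3 (invoked 4): VC(op4)=(0, 0, 0, 1), own-thread bump on W1 → (0, 1, 0, 1)
merge at op9 (invoked 15): VC(op5)=(1, 0, 0, 0), own-thread bump on W0 → (2, 0, 0, 0)
merge at op8 (invoked 13): VC(op2)=(0, 0, 2, 0), own-thread bump on W2 → (0, 0, 3, 0)
merge at op6 (invoked 10): VC(op3)=(0, 1, 0, 1), own-thread bump on W1 → (0, 2, 0, 1)
target: VC(op3) = (0, 1, 0, 1)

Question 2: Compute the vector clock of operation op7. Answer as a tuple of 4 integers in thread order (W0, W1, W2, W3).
(0, 0, 0, 2)

VC(op4, invoked at 5): no causal predecessors; +1 on W3 → (0, 0, 0, 1)
VC(op1, invoked at 1): no causal predecessors; +1 on W2 → (0, 0, 1, 0)
VC(op5, invoked at 9): no causal predecessors; +1 on W0 → (1, 0, 0, 0)
invoked at 12, op7 merges VC(op4)=(0, 0, 0, 1) and bumps W3's slot → (0, 0, 0, 2)
invoked at 3, op2 merges VC(op1)=(0, 0, 1, 0) and bumps W2's slot → (0, 0, 2, 0)
invoked at 4, op3 merges VC(op4)=(0, 0, 0, 1) and bumps W1's slot → (0, 1, 0, 1)
invoked at 15, op9 merges VC(op5)=(1, 0, 0, 0) and bumps W0's slot → (2, 0, 0, 0)
invoked at 13, op8 merges VC(op2)=(0, 0, 2, 0) and bumps W2's slot → (0, 0, 3, 0)
invoked at 10, op6 merges VC(op3)=(0, 1, 0, 1) and bumps W1's slot → (0, 2, 0, 1)
target: VC(op7) = (0, 0, 0, 2)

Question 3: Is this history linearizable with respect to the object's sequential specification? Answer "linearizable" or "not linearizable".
linearizable

one valid linearization: op1, op2, op4, op3, op5, op6, op7, op8, op9
step 1: op1 push(25) — stack <25>
step 2: op2 push(18) — stack <25,18>
step 3: op4 push(46) — stack <25,18,46>
step 4: op3 pop() → 46 — stack <25,18>
step 5: op5 push(64) — stack <25,18,64>
step 6: op6 push(95) — stack <25,18,64,95>
step 7: op7 push(62) — stack <25,18,64,95,62>
step 8: op8 push(1) — stack <25,18,64,95,62,1>
step 9: op9 push(11) — stack <25,18,64,95,62,1,11>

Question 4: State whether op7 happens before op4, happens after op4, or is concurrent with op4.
after

op7 spans [12,14], op4 spans [5,8]
resp(op4)=8 < inv(op7)=12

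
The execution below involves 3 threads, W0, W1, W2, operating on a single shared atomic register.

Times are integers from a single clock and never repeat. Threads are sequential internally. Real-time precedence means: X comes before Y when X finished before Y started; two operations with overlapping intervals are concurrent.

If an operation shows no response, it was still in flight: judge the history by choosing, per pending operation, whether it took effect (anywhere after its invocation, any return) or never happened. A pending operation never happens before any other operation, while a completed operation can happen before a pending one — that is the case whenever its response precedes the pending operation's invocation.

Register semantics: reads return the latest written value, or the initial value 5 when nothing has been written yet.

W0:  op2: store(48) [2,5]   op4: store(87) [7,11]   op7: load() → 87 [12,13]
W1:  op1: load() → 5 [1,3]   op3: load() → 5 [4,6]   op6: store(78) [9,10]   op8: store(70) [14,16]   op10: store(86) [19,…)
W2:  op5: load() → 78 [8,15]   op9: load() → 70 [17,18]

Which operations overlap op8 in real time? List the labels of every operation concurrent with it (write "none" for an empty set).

overlap test against op8 [14,16]: concurrent iff the interval meets 14..16
op1 [1,3]: before
op2 [2,5]: before
op3 [4,6]: before
op4 [7,11]: before
op5 [8,15]: concurrent
op6 [9,10]: before
op7 [12,13]: before
op9 [17,18]: after
op10 [19,…): after

op5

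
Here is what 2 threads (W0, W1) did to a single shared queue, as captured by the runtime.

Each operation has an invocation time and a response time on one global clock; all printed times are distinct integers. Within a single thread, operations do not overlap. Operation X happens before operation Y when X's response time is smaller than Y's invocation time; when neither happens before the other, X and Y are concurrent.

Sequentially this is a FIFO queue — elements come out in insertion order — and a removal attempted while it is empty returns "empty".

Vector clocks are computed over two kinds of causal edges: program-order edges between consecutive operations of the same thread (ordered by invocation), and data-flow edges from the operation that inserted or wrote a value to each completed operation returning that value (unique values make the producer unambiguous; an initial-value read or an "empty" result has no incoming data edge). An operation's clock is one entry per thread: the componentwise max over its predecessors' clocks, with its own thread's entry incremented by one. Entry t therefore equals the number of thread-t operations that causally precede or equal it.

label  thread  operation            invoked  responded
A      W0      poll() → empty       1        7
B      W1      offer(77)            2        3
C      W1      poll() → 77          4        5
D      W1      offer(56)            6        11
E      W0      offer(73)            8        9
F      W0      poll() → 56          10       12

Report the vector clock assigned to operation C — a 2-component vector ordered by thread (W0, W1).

(0, 2)

invoked at 2, B has no predecessors; its own W1 bump gives (0, 1)
invoked at 1, A has no predecessors; its own W0 bump gives (1, 0)
VC(C, invoked at 4): max of VC(B)=(0, 1), then +1 on thread W1 → (0, 2)
VC(E, invoked at 8): max of VC(A)=(1, 0), then +1 on thread W0 → (2, 0)
VC(D, invoked at 6): max of VC(C)=(0, 2), then +1 on thread W1 → (0, 3)
VC(F, invoked at 10): max of VC(D)=(0, 3), VC(E)=(2, 0), then +1 on thread W0 → (3, 3)
target: VC(C) = (0, 2)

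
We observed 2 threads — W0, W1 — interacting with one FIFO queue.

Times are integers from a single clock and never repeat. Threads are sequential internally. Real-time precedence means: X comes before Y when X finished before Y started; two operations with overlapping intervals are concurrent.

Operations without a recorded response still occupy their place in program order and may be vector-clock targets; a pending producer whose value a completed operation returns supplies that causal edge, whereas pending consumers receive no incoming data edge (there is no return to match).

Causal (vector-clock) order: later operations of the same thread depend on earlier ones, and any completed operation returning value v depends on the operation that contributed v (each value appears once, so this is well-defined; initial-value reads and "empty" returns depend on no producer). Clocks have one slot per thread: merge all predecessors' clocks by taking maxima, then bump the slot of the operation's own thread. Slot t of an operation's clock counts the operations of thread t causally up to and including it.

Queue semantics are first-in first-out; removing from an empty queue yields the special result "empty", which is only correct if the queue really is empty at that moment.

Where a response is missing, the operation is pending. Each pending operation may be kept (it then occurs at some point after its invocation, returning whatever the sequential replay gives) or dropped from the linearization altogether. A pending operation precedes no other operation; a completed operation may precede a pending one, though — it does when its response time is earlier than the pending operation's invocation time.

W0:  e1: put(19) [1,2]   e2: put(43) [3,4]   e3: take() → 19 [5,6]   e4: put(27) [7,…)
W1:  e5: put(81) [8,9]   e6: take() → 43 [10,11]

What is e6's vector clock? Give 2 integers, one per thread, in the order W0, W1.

(2, 2)

e5, invoked 8, has no incoming edges; only W1's bump applies → (0, 1)
e1, invoked 1, has no incoming edges; only W0's bump applies → (1, 0)
invoked at 3, e2 merges VC(e1)=(1, 0) and bumps W0's slot → (2, 0)
invoked at 5, e3 merges VC(e1)=(1, 0), VC(e2)=(2, 0) and bumps W0's slot → (3, 0)
invoked at 10, e6 merges VC(e2)=(2, 0), VC(e5)=(0, 1) and bumps W1's slot → (2, 2)
invoked at 7, e4 merges VC(e3)=(3, 0) and bumps W0's slot → (4, 0)
target: VC(e6) = (2, 2)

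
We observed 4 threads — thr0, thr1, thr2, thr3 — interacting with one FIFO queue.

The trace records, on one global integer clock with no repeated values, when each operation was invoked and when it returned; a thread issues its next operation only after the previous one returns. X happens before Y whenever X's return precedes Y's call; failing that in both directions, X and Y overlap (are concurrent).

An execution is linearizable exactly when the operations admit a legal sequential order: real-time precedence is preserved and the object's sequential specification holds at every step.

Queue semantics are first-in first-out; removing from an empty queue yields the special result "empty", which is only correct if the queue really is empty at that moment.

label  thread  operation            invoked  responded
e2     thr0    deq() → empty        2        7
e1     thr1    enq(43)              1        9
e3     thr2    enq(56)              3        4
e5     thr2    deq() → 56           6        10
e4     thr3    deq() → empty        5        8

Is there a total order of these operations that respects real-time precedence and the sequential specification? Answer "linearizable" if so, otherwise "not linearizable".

linearizable

witness order: e2, e3, e5, e4, e1
after step 1 (e2 deq() → empty): queue <>
after step 2 (e3 enq(56)): queue <56>
after step 3 (e5 deq() → 56): queue <>
after step 4 (e4 deq() → empty): queue <>
after step 5 (e1 enq(43)): queue <43>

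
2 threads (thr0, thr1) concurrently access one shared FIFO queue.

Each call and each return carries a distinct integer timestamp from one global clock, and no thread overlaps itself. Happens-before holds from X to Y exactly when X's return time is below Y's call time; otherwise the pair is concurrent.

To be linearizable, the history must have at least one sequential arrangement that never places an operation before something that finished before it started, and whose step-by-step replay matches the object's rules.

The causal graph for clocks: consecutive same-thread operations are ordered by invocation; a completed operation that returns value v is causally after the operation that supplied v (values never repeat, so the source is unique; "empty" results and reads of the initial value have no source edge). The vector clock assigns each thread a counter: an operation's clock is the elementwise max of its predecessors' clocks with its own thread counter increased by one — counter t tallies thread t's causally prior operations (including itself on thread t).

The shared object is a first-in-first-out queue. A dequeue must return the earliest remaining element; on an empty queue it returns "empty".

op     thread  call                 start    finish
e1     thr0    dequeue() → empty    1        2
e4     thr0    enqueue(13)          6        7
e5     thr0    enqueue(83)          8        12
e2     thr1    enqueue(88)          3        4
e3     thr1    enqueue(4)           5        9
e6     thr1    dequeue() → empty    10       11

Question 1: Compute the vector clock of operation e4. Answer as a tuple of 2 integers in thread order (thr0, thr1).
Answer: (2, 0)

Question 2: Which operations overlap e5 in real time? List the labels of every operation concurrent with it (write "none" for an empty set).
Answer: e3, e6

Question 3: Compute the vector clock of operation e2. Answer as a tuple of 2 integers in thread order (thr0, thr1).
Answer: (0, 1)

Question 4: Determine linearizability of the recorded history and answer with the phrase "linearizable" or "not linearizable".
not linearizable

through event 10 a valid linearization exists; event 11 (e6 responding at time 11) ends that
5 completed operations, 2 real-time-consistent orders — every FIFO queue replay fails
no completion choice of the 1 pending operation (e5) rescues it — every subset was tried
one such order, e1, e2, e3, e4, e6 (pending dropped), breaks at step 5 where e6 dequeue() → empty is illegal
one such order, e1, e2, e4, e3, e6 (pending dropped), breaks at step 5 where e6 dequeue() → empty is illegal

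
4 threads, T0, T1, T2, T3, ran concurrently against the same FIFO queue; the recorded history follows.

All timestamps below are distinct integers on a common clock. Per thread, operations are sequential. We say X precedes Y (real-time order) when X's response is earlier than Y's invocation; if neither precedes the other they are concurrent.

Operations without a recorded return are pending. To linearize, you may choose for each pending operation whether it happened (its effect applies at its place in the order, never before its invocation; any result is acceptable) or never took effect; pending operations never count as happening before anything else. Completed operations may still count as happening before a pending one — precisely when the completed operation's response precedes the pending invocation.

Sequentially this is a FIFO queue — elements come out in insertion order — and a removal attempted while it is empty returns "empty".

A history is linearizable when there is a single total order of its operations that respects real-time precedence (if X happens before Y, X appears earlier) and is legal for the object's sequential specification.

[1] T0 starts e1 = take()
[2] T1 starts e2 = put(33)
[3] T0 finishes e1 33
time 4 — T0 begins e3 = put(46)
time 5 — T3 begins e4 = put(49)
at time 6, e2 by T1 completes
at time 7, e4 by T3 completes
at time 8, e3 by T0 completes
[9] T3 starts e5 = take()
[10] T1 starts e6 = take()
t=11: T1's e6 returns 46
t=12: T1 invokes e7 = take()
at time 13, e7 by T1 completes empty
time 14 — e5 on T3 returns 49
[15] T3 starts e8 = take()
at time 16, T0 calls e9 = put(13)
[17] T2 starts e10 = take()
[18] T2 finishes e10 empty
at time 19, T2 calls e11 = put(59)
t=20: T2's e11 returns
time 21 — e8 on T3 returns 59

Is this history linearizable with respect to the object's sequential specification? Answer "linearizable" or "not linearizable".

linearizable

one valid linearization: e2, e1, e3, e4, e6, e5, e7, e10, e11, e8
1. e2 put(33), leaving queue <33>
2. e1 take() → 33, leaving queue <>
3. e3 put(46), leaving queue <46>
4. e4 put(49), leaving queue <46,49>
5. e6 take() → 46, leaving queue <49>
6. e5 take() → 49, leaving queue <>
7. e7 take() → empty, leaving queue <>
8. e10 take() → empty, leaving queue <>
9. e11 put(59), leaving queue <59>
10. e8 take() → 59, leaving queue <>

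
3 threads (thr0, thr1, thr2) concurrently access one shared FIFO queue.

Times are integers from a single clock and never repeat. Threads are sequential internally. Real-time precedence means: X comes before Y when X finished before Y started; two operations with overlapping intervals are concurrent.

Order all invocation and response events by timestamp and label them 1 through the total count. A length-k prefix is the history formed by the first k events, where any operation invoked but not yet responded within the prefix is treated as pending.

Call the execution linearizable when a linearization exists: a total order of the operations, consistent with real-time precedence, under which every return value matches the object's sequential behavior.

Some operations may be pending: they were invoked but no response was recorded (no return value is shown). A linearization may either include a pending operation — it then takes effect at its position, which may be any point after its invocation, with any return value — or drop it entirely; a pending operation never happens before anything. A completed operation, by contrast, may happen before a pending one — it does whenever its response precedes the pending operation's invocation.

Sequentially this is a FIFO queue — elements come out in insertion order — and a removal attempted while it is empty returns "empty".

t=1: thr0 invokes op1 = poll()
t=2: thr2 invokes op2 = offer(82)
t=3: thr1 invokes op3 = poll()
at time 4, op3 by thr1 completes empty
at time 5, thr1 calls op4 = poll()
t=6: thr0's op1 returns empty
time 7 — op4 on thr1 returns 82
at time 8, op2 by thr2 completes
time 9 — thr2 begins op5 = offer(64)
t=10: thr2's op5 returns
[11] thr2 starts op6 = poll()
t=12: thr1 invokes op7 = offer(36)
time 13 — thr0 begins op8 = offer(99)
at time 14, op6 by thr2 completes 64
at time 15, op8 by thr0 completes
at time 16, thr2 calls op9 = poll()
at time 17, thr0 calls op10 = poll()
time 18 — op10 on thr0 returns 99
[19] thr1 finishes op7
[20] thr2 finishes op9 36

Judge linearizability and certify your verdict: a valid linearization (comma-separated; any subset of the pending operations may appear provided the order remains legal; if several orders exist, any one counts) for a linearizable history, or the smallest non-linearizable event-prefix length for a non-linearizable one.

linearizable — witness: op1, op3, op2, op4, op5, op6, op7, op8, op9, op10

1. op1 poll() → empty, leaving queue <>
2. op3 poll() → empty, leaving queue <>
3. op2 offer(82), leaving queue <82>
4. op4 poll() → 82, leaving queue <>
5. op5 offer(64), leaving queue <64>
6. op6 poll() → 64, leaving queue <>
7. op7 offer(36), leaving queue <36>
8. op8 offer(99), leaving queue <36,99>
9. op9 poll() → 36, leaving queue <99>
10. op10 poll() → 99, leaving queue <>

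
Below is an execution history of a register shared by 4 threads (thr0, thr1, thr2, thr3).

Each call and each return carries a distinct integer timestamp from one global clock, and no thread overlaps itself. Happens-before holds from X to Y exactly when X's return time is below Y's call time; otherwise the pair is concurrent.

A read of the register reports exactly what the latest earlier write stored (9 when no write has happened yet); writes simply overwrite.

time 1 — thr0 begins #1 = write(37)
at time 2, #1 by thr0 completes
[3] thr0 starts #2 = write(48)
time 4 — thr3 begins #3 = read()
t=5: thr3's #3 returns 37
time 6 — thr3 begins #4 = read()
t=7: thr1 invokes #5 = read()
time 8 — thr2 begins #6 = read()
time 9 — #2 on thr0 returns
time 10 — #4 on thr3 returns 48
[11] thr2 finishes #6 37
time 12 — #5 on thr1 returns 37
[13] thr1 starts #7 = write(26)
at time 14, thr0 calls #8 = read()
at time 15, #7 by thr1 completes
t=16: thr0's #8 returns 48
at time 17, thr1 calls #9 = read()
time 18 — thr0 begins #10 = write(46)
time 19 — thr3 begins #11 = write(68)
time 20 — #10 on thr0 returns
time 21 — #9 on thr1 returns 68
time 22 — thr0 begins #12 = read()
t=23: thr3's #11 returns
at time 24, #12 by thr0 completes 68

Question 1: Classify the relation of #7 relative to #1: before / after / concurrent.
Answer: after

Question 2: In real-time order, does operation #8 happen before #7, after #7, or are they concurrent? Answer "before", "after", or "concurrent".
Answer: concurrent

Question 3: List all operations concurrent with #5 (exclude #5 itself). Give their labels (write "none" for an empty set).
Answer: #2, #4, #6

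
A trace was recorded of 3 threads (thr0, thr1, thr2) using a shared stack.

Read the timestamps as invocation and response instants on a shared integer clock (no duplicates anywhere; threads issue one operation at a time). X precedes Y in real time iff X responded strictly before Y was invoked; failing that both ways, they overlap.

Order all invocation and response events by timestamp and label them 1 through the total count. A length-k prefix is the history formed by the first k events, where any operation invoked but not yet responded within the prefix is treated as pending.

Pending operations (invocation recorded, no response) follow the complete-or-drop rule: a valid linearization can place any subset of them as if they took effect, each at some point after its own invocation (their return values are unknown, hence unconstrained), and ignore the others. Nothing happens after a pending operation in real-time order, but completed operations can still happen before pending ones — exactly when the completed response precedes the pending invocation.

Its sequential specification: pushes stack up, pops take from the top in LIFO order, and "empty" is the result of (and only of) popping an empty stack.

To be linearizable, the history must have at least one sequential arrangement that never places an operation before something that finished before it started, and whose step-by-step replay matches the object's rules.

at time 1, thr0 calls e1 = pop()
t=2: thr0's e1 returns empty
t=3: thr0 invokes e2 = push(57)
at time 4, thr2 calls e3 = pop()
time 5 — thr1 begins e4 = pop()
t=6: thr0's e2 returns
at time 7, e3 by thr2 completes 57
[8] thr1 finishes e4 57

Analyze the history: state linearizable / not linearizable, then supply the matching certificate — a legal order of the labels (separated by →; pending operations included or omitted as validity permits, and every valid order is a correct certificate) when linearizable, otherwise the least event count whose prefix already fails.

not linearizable — minimal violating prefix: 8 events

already the first 8 events (up to e4's response at time 8) admit no linearization; the first 7 still do
checked exhaustively: 6 real-time-consistent orders of 4 completed operations, zero legal stack replays
e.g. e1, e2, e3, e4: illegal at step 4, since e4 pop() → 57 cannot apply there
e.g. e1, e2, e4, e3: illegal at step 4, since e3 pop() → 57 cannot apply there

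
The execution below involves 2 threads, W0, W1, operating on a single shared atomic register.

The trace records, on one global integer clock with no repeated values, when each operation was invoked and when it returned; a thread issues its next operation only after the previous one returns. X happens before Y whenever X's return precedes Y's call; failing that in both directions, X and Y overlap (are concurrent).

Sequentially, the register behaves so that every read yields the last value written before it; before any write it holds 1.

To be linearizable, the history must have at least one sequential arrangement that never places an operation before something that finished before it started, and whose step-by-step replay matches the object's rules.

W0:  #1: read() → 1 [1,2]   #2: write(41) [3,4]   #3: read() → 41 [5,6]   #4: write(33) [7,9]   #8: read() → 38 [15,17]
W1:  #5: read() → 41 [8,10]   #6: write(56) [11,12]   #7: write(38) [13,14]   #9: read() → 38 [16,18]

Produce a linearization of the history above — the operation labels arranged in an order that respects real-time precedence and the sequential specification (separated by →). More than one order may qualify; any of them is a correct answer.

after step 1 (#1 read() → 1): value 1
after step 2 (#2 write(41)): value 41
after step 3 (#3 read() → 41): value 41
after step 4 (#5 read() → 41): value 41
after step 5 (#4 write(33)): value 33
after step 6 (#6 write(56)): value 56
after step 7 (#7 write(38)): value 38
after step 8 (#8 read() → 38): value 38
after step 9 (#9 read() → 38): value 38

#1 → #2 → #3 → #5 → #4 → #6 → #7 → #8 → #9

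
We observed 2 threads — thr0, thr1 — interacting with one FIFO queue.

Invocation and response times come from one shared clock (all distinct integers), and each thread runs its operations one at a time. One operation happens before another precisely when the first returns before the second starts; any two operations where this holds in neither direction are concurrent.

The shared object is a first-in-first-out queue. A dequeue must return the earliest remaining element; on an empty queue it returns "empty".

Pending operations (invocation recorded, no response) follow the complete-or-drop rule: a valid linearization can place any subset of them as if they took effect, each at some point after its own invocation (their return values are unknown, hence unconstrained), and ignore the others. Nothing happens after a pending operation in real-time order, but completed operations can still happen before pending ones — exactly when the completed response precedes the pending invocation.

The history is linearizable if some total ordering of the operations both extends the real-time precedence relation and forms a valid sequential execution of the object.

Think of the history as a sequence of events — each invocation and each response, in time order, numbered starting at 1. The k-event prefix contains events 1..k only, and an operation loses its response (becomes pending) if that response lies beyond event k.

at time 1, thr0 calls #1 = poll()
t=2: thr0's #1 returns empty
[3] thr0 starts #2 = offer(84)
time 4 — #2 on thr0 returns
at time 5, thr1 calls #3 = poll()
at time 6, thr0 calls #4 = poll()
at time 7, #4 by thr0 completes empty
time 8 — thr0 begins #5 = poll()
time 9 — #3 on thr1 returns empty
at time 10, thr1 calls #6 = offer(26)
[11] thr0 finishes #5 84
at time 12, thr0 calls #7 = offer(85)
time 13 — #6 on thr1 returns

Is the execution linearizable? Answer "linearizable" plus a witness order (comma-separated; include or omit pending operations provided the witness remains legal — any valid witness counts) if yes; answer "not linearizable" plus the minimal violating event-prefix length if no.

events 1..8 are fine; event 9 — the response of #3 at time 9 — makes the prefix non-linearizable
every one of the 2 real-time-consistent orders over 4 completed FIFO queue ops fails the sequential spec
include/drop combinations of the 1 pending operation (#5) were all tried; none helps
for example #1, #2, #3, #4 (pending dropped) fails at step 3: #3 poll() → empty is not legal there
for example #1, #2, #4, #3 (pending dropped) fails at step 3: #4 poll() → empty is not legal there

not linearizable — minimal violating prefix: 9 events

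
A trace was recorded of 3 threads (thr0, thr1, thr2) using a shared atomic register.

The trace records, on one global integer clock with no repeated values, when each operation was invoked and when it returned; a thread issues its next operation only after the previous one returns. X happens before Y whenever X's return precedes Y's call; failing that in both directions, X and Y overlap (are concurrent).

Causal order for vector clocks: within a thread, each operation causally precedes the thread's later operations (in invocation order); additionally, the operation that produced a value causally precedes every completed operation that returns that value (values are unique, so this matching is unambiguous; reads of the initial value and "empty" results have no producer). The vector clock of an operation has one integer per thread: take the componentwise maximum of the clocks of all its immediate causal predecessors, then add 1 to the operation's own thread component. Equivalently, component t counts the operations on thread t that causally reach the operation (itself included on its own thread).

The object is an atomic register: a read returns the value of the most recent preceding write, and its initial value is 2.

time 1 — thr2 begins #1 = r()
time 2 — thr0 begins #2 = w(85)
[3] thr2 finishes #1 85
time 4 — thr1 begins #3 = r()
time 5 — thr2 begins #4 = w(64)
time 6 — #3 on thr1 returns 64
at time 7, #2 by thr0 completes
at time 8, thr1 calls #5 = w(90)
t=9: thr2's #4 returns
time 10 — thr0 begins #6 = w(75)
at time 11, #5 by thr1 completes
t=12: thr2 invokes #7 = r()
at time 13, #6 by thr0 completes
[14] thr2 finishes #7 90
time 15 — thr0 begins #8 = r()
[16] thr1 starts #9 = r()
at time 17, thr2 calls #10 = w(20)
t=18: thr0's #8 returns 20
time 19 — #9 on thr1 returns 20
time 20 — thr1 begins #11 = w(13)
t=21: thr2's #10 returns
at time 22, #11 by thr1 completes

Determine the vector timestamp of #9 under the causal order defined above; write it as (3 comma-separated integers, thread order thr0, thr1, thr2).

(1, 3, 4)

no predecessors for #2 (invoked 2): thr0 increments from zero → (1, 0, 0)
invoked at 1, #1 merges VC(#2)=(1, 0, 0) and bumps thr2's slot → (1, 0, 1)
invoked at 10, #6 merges VC(#2)=(1, 0, 0) and bumps thr0's slot → (2, 0, 0)
invoked at 5, #4 merges VC(#1)=(1, 0, 1) and bumps thr2's slot → (1, 0, 2)
invoked at 4, #3 merges VC(#4)=(1, 0, 2) and bumps thr1's slot → (1, 1, 2)
invoked at 8, #5 merges VC(#3)=(1, 1, 2) and bumps thr1's slot → (1, 2, 2)
invoked at 12, #7 merges VC(#4)=(1, 0, 2), VC(#5)=(1, 2, 2) and bumps thr2's slot → (1, 2, 3)
invoked at 17, #10 merges VC(#7)=(1, 2, 3) and bumps thr2's slot → (1, 2, 4)
invoked at 16, #9 merges VC(#5)=(1, 2, 2), VC(#10)=(1, 2, 4) and bumps thr1's slot → (1, 3, 4)
invoked at 20, #11 merges VC(#9)=(1, 3, 4) and bumps thr1's slot → (1, 4, 4)
invoked at 15, #8 merges VC(#6)=(2, 0, 0), VC(#10)=(1, 2, 4) and bumps thr0's slot → (3, 2, 4)
target: VC(#9) = (1, 3, 4)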